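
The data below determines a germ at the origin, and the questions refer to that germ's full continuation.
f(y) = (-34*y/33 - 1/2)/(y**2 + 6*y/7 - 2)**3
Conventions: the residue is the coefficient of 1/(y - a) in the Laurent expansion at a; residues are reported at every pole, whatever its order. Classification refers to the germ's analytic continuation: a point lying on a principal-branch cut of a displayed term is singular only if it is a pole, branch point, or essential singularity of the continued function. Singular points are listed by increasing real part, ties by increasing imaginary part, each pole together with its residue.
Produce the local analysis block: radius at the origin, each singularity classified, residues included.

Denominator factor (y**2 + 6*y/7 - 2)^3: discriminant 428/49, real irrational roots -3/7 + (1/7)*sqrt(107) and -3/7 - (1/7)*sqrt(107); poles of order 3, moduli -3/7 + (1/7)*sqrt(107) and 3/7 + (1/7)*sqrt(107).
The radius of convergence is the smallest modulus among the singular points: -3/7 + (1/7)*sqrt(107).
The factor y**2 + 6*y/7 - 2 splits as (y - a)(y - a') with a = -3/7 - (1/7)*sqrt(107), a' = -3/7 + (1/7)*sqrt(107). At the order-3 pole a set g(y) = (y - a)^3*f(y) = [-34*y/33 - 1/2] / (y - a')^3.
Order-3 pole: residue = g''(a)/2; g''(-3/7 - (1/7)*sqrt(107)) = (64827/215607568)*sqrt(107), so the residue is (64827/431215136)*sqrt(107).
The factor y**2 + 6*y/7 - 2 splits as (y - a)(y - a') with a = -3/7 + (1/7)*sqrt(107), a' = -3/7 - (1/7)*sqrt(107). At the order-3 pole a set g(y) = (y - a)^3*f(y) = [-34*y/33 - 1/2] / (y - a')^3.
Order-3 pole: residue = g''(a)/2; g''(-3/7 + (1/7)*sqrt(107)) = -(64827/215607568)*sqrt(107), so the residue is -(64827/431215136)*sqrt(107).
List the singular points by increasing real part (a conjugate pair: the negative imaginary part first).

Radius of convergence at 0: -3/7 + (1/7)*sqrt(107).
At -3/7 - (1/7)*sqrt(107): a pole of order 3; residue (64827/431215136)*sqrt(107).
At -3/7 + (1/7)*sqrt(107): a pole of order 3; residue -(64827/431215136)*sqrt(107).


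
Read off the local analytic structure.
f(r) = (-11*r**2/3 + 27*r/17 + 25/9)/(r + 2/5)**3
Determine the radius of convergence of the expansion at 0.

The radius of convergence is 2/5.

Denominator factor (r + 2/5)^3: pole of order 3 at -2/5, modulus 2/5.
The radius of convergence is the smallest modulus among the singular points: 2/5.


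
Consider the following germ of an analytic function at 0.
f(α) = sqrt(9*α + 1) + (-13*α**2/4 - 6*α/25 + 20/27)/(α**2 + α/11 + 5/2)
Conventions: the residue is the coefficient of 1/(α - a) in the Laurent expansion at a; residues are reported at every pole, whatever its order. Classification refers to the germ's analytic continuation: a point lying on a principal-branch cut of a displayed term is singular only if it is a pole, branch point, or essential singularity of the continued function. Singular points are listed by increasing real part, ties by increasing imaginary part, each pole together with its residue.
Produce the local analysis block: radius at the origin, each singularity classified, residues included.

Radius of convergence at 0: 1/9.
At -1/9: an algebraic (square-root) branch point.
At (-1/22) - ((1/22)*sqrt(1209))*i: a pole of order 1; residue (61/2200) + ((1447807/17953650)*sqrt(1209))*i.
At (-1/22) + ((1/22)*sqrt(1209))*i: a pole of order 1; residue (61/2200) - ((1447807/17953650)*sqrt(1209))*i.

Denominator factor (α**2 + α/11 + 5/2): discriminant -1209/121, complex-conjugate roots (-1/22) + ((1/22)*sqrt(1209))*i and (-1/22) - ((1/22)*sqrt(1209))*i; poles of order 1, moduli (1/2)*sqrt(10) and (1/2)*sqrt(10).
Branch term (1)*sqrt(1 - α/(-1/9)): its argument vanishes at α = -1/9, a square-root branch point, modulus 1/9.
The radius of convergence is the smallest modulus among the singular points: 1/9.
The branch term is analytic at (-1/22) - ((1/22)*sqrt(1209))*i and contributes nothing to the residue; only the rational part matters.
The factor α**2 + α/11 + 5/2 splits as (α - a)(α - a') with a = (-1/22) - ((1/22)*sqrt(1209))*i, a' = (-1/22) + ((1/22)*sqrt(1209))*i. At the order-1 pole a set g(α) = (α - a)*(rational part) = [-13*α**2/4 - 6*α/25 + 20/27] / (α - a').
Simple pole: residue = g(a) at a = (-1/22) - ((1/22)*sqrt(1209))*i, which is (61/2200) + ((1447807/17953650)*sqrt(1209))*i.
The branch term is analytic at (-1/22) + ((1/22)*sqrt(1209))*i and contributes nothing to the residue; only the rational part matters.
The factor α**2 + α/11 + 5/2 splits as (α - a)(α - a') with a = (-1/22) + ((1/22)*sqrt(1209))*i, a' = (-1/22) - ((1/22)*sqrt(1209))*i. At the order-1 pole a set g(α) = (α - a)*(rational part) = [-13*α**2/4 - 6*α/25 + 20/27] / (α - a').
Simple pole: residue = g(a) at a = (-1/22) + ((1/22)*sqrt(1209))*i, which is (61/2200) - ((1447807/17953650)*sqrt(1209))*i.
List the singular points by increasing real part (a conjugate pair: the negative imaginary part first).


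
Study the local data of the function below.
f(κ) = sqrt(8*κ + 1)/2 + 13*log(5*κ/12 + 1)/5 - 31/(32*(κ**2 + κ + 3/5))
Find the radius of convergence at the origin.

The radius of convergence is 1/8.

Denominator factor (κ**2 + κ + 3/5): discriminant -7/5, complex-conjugate roots (-1/2) + ((1/10)*sqrt(35))*i and (-1/2) - ((1/10)*sqrt(35))*i; poles of order 1, moduli (1/5)*sqrt(15) and (1/5)*sqrt(15).
Branch term (13/5)*log(1 - κ/(-12/5)): its argument vanishes at κ = -12/5, a logarithmic branch point, modulus 12/5.
Branch term (1/2)*sqrt(1 - κ/(-1/8)): its argument vanishes at κ = -1/8, a square-root branch point, modulus 1/8.
The radius of convergence is the smallest modulus among the singular points: 1/8.


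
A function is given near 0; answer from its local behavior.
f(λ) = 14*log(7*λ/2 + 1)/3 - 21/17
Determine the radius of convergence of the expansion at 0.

The radius of convergence is 2/7.

Branch term (14/3)*log(1 - λ/(-2/7)): its argument vanishes at λ = -2/7, a logarithmic branch point, modulus 2/7.
The radius of convergence is the smallest modulus among the singular points: 2/7.


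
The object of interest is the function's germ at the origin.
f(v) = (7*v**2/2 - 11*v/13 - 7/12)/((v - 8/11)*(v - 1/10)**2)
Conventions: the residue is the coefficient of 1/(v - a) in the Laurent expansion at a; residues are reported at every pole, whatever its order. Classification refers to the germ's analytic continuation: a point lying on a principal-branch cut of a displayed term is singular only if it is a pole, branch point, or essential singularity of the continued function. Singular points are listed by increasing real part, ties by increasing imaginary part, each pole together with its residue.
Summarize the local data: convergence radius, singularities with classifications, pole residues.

Radius of convergence at 0: 1/10.
At 1/10: a pole of order 2; residue 683903/371358.
At 8/11: a pole of order 1; residue 307925/185679.

Denominator factor (v - 8/11): pole of order 1 at 8/11, modulus 8/11.
Denominator factor (v - 1/10)^2: pole of order 2 at 1/10, modulus 1/10.
The radius of convergence is the smallest modulus among the singular points: 1/10.
At the order-2 pole 1/10 set g(v) = (v - (1/10))^2*f(v) = (7*v**2/2 - 11*v/13 - 7/12)/(v - 8/11).
Order-2 pole: residue = g'(a); g'(1/10) = 683903/371358, so the residue is 683903/371358.
At the order-1 pole 8/11 set g(v) = (v - (8/11))*f(v) = (7*v**2/2 - 11*v/13 - 7/12)/(v - 1/10)**2.
Simple pole: residue = g(a) at a = 8/11, which is 307925/185679.
List the singular points by increasing real part (a conjugate pair: the negative imaginary part first).


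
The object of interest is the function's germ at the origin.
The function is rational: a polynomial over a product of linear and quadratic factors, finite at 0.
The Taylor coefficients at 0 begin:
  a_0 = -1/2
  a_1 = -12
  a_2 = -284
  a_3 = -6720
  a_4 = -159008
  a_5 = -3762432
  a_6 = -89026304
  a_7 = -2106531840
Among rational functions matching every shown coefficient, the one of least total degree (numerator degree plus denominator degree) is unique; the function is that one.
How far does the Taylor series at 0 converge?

No rational of total degree below 2 reproduces all 8 coefficients; solving the [0/2] Pade equations on them gives f(ω) = -1/(16*(ω**2 - 3*ω + 1/8)), whose expansion matches every shown term.
Denominator factor (ω**2 - 3*ω + 1/8): discriminant 17/2, real irrational roots 3/2 + (1/4)*sqrt(34) and 3/2 - (1/4)*sqrt(34); poles of order 1, moduli 3/2 + (1/4)*sqrt(34) and 3/2 - (1/4)*sqrt(34).
The radius of convergence is the smallest modulus among the singular points: 3/2 - (1/4)*sqrt(34).

The radius of convergence is 3/2 - (1/4)*sqrt(34).


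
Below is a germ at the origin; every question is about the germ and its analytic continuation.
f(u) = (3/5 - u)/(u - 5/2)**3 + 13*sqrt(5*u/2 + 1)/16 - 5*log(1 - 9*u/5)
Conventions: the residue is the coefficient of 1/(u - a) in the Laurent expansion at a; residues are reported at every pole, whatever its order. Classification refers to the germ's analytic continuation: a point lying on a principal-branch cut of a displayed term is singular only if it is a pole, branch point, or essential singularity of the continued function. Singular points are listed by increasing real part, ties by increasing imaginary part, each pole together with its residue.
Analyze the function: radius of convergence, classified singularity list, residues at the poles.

Denominator factor (u - 5/2)^3: pole of order 3 at 5/2, modulus 5/2.
Branch term (13/16)*sqrt(1 - u/(-2/5)): its argument vanishes at u = -2/5, a square-root branch point, modulus 2/5.
Branch term (-5)*log(1 - u/(5/9)): its argument vanishes at u = 5/9, a logarithmic branch point, modulus 5/9.
The radius of convergence is the smallest modulus among the singular points: 2/5.
The branch terms are analytic at 5/2 and contribute nothing to the residue; only the rational part matters.
At the order-3 pole 5/2 set g(u) = (u - (5/2))^3*(rational part) = 3/5 - u.
Order-3 pole: residue = g''(a)/2; g''(5/2) = 0, so the residue is 0.
List the singular points by increasing real part (a conjugate pair: the negative imaginary part first).

Radius of convergence at 0: 2/5.
At -2/5: an algebraic (square-root) branch point.
At 5/9: a logarithmic branch point.
At 5/2: a pole of order 3; residue 0.


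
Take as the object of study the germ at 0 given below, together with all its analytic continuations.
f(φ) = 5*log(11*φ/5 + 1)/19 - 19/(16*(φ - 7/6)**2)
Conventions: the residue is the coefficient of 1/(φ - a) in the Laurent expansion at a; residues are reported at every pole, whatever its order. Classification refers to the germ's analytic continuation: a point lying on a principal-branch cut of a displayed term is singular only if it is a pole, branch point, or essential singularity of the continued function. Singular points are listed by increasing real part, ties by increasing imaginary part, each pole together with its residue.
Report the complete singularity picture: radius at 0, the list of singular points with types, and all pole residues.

Radius of convergence at 0: 5/11.
At -5/11: a logarithmic branch point.
At 7/6: a pole of order 2; residue 0.

Denominator factor (φ - 7/6)^2: pole of order 2 at 7/6, modulus 7/6.
Branch term (5/19)*log(1 - φ/(-5/11)): its argument vanishes at φ = -5/11, a logarithmic branch point, modulus 5/11.
The radius of convergence is the smallest modulus among the singular points: 5/11.
The branch term is analytic at 7/6 and contributes nothing to the residue; only the rational part matters.
At the order-2 pole 7/6 set g(φ) = (φ - (7/6))^2*(rational part) = -19/16.
Order-2 pole: residue = g'(a); g'(7/6) = 0, so the residue is 0.
List the singular points by increasing real part (a conjugate pair: the negative imaginary part first).


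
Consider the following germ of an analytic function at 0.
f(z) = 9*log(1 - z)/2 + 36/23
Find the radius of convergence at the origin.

The radius of convergence is 1.

Branch term (9/2)*log(1 - z/(1)): its argument vanishes at z = 1, a logarithmic branch point, modulus 1.
The radius of convergence is the smallest modulus among the singular points: 1.


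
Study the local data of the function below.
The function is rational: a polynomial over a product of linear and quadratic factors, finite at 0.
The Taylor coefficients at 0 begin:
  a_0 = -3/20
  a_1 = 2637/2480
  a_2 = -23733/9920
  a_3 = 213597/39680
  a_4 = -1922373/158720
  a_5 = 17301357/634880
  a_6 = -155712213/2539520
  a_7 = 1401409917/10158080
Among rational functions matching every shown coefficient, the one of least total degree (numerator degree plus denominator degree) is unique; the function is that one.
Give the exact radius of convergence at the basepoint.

No rational of total degree below 2 reproduces all 8 coefficients; solving the [1/1] Pade equations on them gives f(ψ) = (10*ψ/31 - 1/15)/(ψ + 4/9), whose expansion matches every shown term.
Denominator factor (ψ + 4/9): pole of order 1 at -4/9, modulus 4/9.
The radius of convergence is the smallest modulus among the singular points: 4/9.

The radius of convergence is 4/9.


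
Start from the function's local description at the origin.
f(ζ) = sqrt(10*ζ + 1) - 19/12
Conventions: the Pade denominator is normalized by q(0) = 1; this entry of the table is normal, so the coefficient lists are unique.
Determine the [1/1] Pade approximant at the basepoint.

Taylor coefficients needed (expand at 0): a_0 = -7/12, a_1 = 5, a_2 = -25/2.
Write the denominator as Q(ζ) = 1 + q1*ζ. Requiring Q*f - P = O(ζ^3) with deg P <= 1 kills the coefficients of ζ^2..ζ^2 in Q*f:
  ζ^2: a_2 + q1*a_1 = 0, i.e. -25/2 + (5)*q1 = 0.
Solving this linear system: q1 = 5/2.
The numerator is Q*f truncated at degree 1: P0 = a_0 = -7/12; P1 = a_1 + q1*a_0 = 85/24.

The Pade approximant has numerator coefficients [-7/12, 85/24]; denominator coefficients [1, 5/2].


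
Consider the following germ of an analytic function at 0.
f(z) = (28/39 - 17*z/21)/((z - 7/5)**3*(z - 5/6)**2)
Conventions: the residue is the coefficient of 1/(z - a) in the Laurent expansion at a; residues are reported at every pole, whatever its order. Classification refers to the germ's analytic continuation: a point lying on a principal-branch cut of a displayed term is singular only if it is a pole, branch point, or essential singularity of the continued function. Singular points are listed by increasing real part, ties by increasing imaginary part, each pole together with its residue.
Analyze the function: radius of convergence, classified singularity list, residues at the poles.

Radius of convergence at 0: 5/6.
At 5/6: a pole of order 2; residue 24228000/7600411.
At 7/5: a pole of order 3; residue -24228000/7600411.

Denominator factor (z - 7/5)^3: pole of order 3 at 7/5, modulus 7/5.
Denominator factor (z - 5/6)^2: pole of order 2 at 5/6, modulus 5/6.
The radius of convergence is the smallest modulus among the singular points: 5/6.
At the order-2 pole 5/6 set g(z) = (z - (5/6))^2*f(z) = (28/39 - 17*z/21)/(z - 7/5)**3.
Order-2 pole: residue = g'(a); g'(5/6) = 24228000/7600411, so the residue is 24228000/7600411.
At the order-3 pole 7/5 set g(z) = (z - (7/5))^3*f(z) = (28/39 - 17*z/21)/(z - 5/6)**2.
Order-3 pole: residue = g''(a)/2; g''(7/5) = -48456000/7600411, so the residue is -24228000/7600411.
List the singular points by increasing real part (a conjugate pair: the negative imaginary part first).


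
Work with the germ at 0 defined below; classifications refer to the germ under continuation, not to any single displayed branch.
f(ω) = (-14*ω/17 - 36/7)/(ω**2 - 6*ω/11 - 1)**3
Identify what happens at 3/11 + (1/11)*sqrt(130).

The denominator factor ω**2 - 6*ω/11 - 1 vanishes at 3/11 + (1/11)*sqrt(130) and appears to the power 3; the numerator there equals -7026/1309 - (14/187)*sqrt(130), nonzero, and no other factor vanishes.
Hence a pole whose order is the multiplicity, 3.

The point is a pole of order 3.


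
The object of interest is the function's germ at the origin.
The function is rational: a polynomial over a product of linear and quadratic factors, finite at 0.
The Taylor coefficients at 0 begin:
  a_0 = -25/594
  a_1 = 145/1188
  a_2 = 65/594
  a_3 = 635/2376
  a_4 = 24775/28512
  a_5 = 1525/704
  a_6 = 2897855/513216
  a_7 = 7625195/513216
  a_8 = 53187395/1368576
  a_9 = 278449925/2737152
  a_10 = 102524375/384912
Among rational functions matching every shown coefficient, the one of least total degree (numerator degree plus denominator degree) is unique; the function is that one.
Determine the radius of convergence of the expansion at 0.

The radius of convergence is 3/2 - (1/2)*sqrt(5).

No rational of total degree below 9 reproduces all 11 coefficients; solving the [1/8] Pade equations on them gives f(α) = (5*α - 25/22)/((α**2 - 3*α + 1)*(α**2 + 3*α/2 + 3)**3), whose expansion matches every shown term.
Denominator factor (α**2 + 3*α/2 + 3)^3: discriminant -39/4, complex-conjugate roots (-3/4) + ((1/4)*sqrt(39))*i and (-3/4) - ((1/4)*sqrt(39))*i; poles of order 3, moduli sqrt(3) and sqrt(3).
Denominator factor (α**2 - 3*α + 1): discriminant 5, real irrational roots 3/2 + (1/2)*sqrt(5) and 3/2 - (1/2)*sqrt(5); poles of order 1, moduli 3/2 + (1/2)*sqrt(5) and 3/2 - (1/2)*sqrt(5).
The radius of convergence is the smallest modulus among the singular points: 3/2 - (1/2)*sqrt(5).


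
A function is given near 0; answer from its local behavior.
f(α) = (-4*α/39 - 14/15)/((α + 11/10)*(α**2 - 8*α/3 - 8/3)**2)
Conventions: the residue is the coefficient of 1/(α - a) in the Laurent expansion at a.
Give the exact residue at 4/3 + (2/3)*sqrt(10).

The residue is 480000/2551237 - (115109679/2040989600)*sqrt(10).

The factor α**2 - 8*α/3 - 8/3 splits as (α - a)(α - a') with a = 4/3 + (2/3)*sqrt(10), a' = 4/3 - (2/3)*sqrt(10). At the order-2 pole a set g(α) = (α - a)^2*f(α) = [(-4*α/39 - 14/15)/(α + 11/10)] / (α - a')^2.
Order-2 pole: residue = g'(a); g'(4/3 + (2/3)*sqrt(10)) = 480000/2551237 - (115109679/2040989600)*sqrt(10), so the residue is 480000/2551237 - (115109679/2040989600)*sqrt(10).


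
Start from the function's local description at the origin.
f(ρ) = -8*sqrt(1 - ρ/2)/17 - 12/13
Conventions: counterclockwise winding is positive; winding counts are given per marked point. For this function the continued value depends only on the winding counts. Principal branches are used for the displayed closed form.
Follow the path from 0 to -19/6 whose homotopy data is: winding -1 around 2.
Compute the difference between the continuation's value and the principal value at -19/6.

The rational part is single-valued and drops out of the difference; each branch term changes only by its own monodromy.
(-8/17)*sqrt(1 - ρ/(2)): winding -1 is odd, the square root flips sign, contributing -2*(-8/17)*sqrt(1 - (-19/6)/(2)) = -2*(-8/17)*sqrt(31/12) = (8/51)*sqrt(93).
Summing the contributions at ρ = -19/6 gives (8/51)*sqrt(93).

Continued minus principal equals (8/51)*sqrt(93).


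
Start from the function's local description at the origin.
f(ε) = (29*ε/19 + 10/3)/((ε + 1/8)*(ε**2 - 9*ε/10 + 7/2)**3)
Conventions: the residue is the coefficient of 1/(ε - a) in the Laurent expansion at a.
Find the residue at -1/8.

The residue is 5869568000/89201368017.

At the order-1 pole -1/8 set g(ε) = (ε - (-1/8))*f(ε) = (29*ε/19 + 10/3)/(ε**2 - 9*ε/10 + 7/2)**3.
Simple pole: residue = g(a) at a = -1/8, which is 5869568000/89201368017.


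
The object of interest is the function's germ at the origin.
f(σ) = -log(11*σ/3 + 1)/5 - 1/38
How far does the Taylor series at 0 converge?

The radius of convergence is 3/11.

Branch term (-1/5)*log(1 - σ/(-3/11)): its argument vanishes at σ = -3/11, a logarithmic branch point, modulus 3/11.
The radius of convergence is the smallest modulus among the singular points: 3/11.


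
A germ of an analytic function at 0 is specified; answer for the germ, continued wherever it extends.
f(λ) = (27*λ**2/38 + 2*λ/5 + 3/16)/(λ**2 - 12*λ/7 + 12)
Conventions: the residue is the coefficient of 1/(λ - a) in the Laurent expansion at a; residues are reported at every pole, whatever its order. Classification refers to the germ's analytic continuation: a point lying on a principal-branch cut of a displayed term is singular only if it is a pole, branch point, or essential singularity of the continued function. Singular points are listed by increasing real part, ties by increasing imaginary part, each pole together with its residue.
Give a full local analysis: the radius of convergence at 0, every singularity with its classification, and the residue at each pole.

Denominator factor (λ**2 - 12*λ/7 + 12): discriminant -2208/49, complex-conjugate roots (6/7) + ((2/7)*sqrt(138))*i and (6/7) - ((2/7)*sqrt(138))*i; poles of order 1, moduli (2)*sqrt(3) and (2)*sqrt(3).
The radius of convergence is the smallest modulus among the singular points: (2)*sqrt(3).
The factor λ**2 - 12*λ/7 + 12 splits as (λ - a)(λ - a') with a = (6/7) - ((2/7)*sqrt(138))*i, a' = (6/7) + ((2/7)*sqrt(138))*i. At the order-1 pole a set g(λ) = (λ - a)*f(λ) = [27*λ**2/38 + 2*λ/5 + 3/16] / (λ - a').
Simple pole: residue = g(a) at a = (6/7) - ((2/7)*sqrt(138))*i, which is (538/665) - ((172593/1957760)*sqrt(138))*i.
The factor λ**2 - 12*λ/7 + 12 splits as (λ - a)(λ - a') with a = (6/7) + ((2/7)*sqrt(138))*i, a' = (6/7) - ((2/7)*sqrt(138))*i. At the order-1 pole a set g(λ) = (λ - a)*f(λ) = [27*λ**2/38 + 2*λ/5 + 3/16] / (λ - a').
Simple pole: residue = g(a) at a = (6/7) + ((2/7)*sqrt(138))*i, which is (538/665) + ((172593/1957760)*sqrt(138))*i.
List the singular points by increasing real part (a conjugate pair: the negative imaginary part first).

Radius of convergence at 0: (2)*sqrt(3).
At (6/7) - ((2/7)*sqrt(138))*i: a pole of order 1; residue (538/665) - ((172593/1957760)*sqrt(138))*i.
At (6/7) + ((2/7)*sqrt(138))*i: a pole of order 1; residue (538/665) + ((172593/1957760)*sqrt(138))*i.


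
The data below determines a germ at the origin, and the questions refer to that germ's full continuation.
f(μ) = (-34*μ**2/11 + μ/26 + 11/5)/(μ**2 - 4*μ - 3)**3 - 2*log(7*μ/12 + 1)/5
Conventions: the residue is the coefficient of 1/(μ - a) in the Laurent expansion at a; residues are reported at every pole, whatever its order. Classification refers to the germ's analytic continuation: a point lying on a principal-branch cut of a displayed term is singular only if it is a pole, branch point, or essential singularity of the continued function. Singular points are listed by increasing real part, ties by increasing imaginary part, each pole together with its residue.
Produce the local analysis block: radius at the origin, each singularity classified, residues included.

Radius of convergence at 0: -2 + sqrt(7).
At -12/7: a logarithmic branch point.
At 2 - sqrt(7): a pole of order 3; residue (3083/1961960)*sqrt(7).
At 2 + sqrt(7): a pole of order 3; residue -(3083/1961960)*sqrt(7).

Denominator factor (μ**2 - 4*μ - 3)^3: discriminant 28, real irrational roots 2 + sqrt(7) and 2 - sqrt(7); poles of order 3, moduli 2 + sqrt(7) and -2 + sqrt(7).
Branch term (-2/5)*log(1 - μ/(-12/7)): its argument vanishes at μ = -12/7, a logarithmic branch point, modulus 12/7.
The radius of convergence is the smallest modulus among the singular points: -2 + sqrt(7).
The branch term is analytic at 2 - sqrt(7) and contributes nothing to the residue; only the rational part matters.
The factor μ**2 - 4*μ - 3 splits as (μ - a)(μ - a') with a = 2 - sqrt(7), a' = 2 + sqrt(7). At the order-3 pole a set g(μ) = (μ - a)^3*(rational part) = [-34*μ**2/11 + μ/26 + 11/5] / (μ - a')^3.
Order-3 pole: residue = g''(a)/2; g''(2 - sqrt(7)) = (3083/980980)*sqrt(7), so the residue is (3083/1961960)*sqrt(7).
The branch term is analytic at 2 + sqrt(7) and contributes nothing to the residue; only the rational part matters.
The factor μ**2 - 4*μ - 3 splits as (μ - a)(μ - a') with a = 2 + sqrt(7), a' = 2 - sqrt(7). At the order-3 pole a set g(μ) = (μ - a)^3*(rational part) = [-34*μ**2/11 + μ/26 + 11/5] / (μ - a')^3.
Order-3 pole: residue = g''(a)/2; g''(2 + sqrt(7)) = -(3083/980980)*sqrt(7), so the residue is -(3083/1961960)*sqrt(7).
List the singular points by increasing real part (a conjugate pair: the negative imaginary part first).


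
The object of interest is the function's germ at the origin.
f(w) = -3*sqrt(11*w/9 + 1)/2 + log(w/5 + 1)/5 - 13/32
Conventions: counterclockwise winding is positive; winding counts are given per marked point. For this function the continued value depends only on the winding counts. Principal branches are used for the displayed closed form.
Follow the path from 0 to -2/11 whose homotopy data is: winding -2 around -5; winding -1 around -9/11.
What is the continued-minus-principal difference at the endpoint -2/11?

The rational part is single-valued and drops out of the difference; each branch term changes only by its own monodromy.
(-3/2)*sqrt(1 - w/(-9/11)): winding -1 is odd, the square root flips sign, contributing -2*(-3/2)*sqrt(1 - (-2/11)/(-9/11)) = -2*(-3/2)*sqrt(7/9) = sqrt(7).
(1/5)*log(1 - w/(-5)): each positive loop around -5 adds 2*pi*i to the log, so winding -2 contributes (1/5)*(-2)*2*pi*i = -(4/5)*pi*i.
Summing the contributions at w = -2/11 gives (sqrt(7)) - ((4/5)*pi)*i.

Continued minus principal equals (sqrt(7)) - ((4/5)*pi)*i.


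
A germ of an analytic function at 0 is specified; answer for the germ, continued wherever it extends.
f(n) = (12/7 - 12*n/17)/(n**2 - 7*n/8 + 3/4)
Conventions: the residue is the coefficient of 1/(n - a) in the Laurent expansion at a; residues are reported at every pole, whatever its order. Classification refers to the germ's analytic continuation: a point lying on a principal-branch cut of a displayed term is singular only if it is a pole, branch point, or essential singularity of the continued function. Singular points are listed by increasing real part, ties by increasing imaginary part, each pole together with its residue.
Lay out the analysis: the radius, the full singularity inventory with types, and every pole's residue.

Radius of convergence at 0: (1/2)*sqrt(3).
At (7/16) - ((1/16)*sqrt(143))*i: a pole of order 1; residue (-6/17) + ((1338/17017)*sqrt(143))*i.
At (7/16) + ((1/16)*sqrt(143))*i: a pole of order 1; residue (-6/17) - ((1338/17017)*sqrt(143))*i.

Denominator factor (n**2 - 7*n/8 + 3/4): discriminant -143/64, complex-conjugate roots (7/16) + ((1/16)*sqrt(143))*i and (7/16) - ((1/16)*sqrt(143))*i; poles of order 1, moduli (1/2)*sqrt(3) and (1/2)*sqrt(3).
The radius of convergence is the smallest modulus among the singular points: (1/2)*sqrt(3).
The factor n**2 - 7*n/8 + 3/4 splits as (n - a)(n - a') with a = (7/16) - ((1/16)*sqrt(143))*i, a' = (7/16) + ((1/16)*sqrt(143))*i. At the order-1 pole a set g(n) = (n - a)*f(n) = [12/7 - 12*n/17] / (n - a').
Simple pole: residue = g(a) at a = (7/16) - ((1/16)*sqrt(143))*i, which is (-6/17) + ((1338/17017)*sqrt(143))*i.
The factor n**2 - 7*n/8 + 3/4 splits as (n - a)(n - a') with a = (7/16) + ((1/16)*sqrt(143))*i, a' = (7/16) - ((1/16)*sqrt(143))*i. At the order-1 pole a set g(n) = (n - a)*f(n) = [12/7 - 12*n/17] / (n - a').
Simple pole: residue = g(a) at a = (7/16) + ((1/16)*sqrt(143))*i, which is (-6/17) - ((1338/17017)*sqrt(143))*i.
List the singular points by increasing real part (a conjugate pair: the negative imaginary part first).


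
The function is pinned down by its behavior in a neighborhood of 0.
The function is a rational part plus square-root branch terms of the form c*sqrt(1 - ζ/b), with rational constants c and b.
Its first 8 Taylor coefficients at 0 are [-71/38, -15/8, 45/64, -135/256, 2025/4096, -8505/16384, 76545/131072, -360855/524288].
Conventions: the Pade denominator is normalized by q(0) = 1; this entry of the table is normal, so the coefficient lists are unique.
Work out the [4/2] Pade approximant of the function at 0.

Taylor coefficients needed (read off): a_0 = -71/38, a_1 = -15/8, a_2 = 45/64, a_3 = -135/256, a_4 = 2025/4096, a_5 = -8505/16384, a_6 = 76545/131072.
Write the denominator as Q(ζ) = 1 + q1*ζ + q2*ζ^2. Requiring Q*f - P = O(ζ^7) with deg P <= 4 kills the coefficients of ζ^5..ζ^6 in Q*f:
  ζ^5: a_5 + q1*a_4 + q2*a_3 = 0, i.e. -8505/16384 + (2025/4096)*q1 + (-135/256)*q2 = 0.
  ζ^6: a_6 + q1*a_5 + q2*a_4 = 0, i.e. 76545/131072 + (-8505/16384)*q1 + (2025/4096)*q2 = 0.
Solving this linear system: q1 = 7/4, q2 = 21/32.
The numerator is Q*f truncated at degree 4: P0 = a_0 = -71/38; P1 = a_1 + q1*a_0 = -391/76; P2 = a_2 + q1*a_1 + q2*a_0 = -2313/608; P3 = a_3 + q1*a_2 + q2*a_1 = -135/256; P4 = a_4 + q1*a_3 + q2*a_2 = 135/4096.

The Pade approximant has numerator coefficients [-71/38, -391/76, -2313/608, -135/256, 135/4096]; denominator coefficients [1, 7/4, 21/32].


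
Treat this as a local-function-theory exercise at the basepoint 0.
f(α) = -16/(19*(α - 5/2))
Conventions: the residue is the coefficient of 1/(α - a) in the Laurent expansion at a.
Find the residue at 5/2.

The residue is -16/19.

At the order-1 pole 5/2 set g(α) = (α - (5/2))*f(α) = -16/19.
Simple pole: residue = g(a) at a = 5/2, which is -16/19.


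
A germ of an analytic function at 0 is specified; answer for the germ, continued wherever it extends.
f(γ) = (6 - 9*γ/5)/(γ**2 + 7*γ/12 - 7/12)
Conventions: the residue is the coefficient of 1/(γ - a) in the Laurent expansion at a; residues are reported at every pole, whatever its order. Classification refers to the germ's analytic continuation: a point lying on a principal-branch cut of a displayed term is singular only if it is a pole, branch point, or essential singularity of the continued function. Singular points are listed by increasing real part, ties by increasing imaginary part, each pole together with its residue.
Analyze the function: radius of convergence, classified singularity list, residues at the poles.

Denominator factor (γ**2 + 7*γ/12 - 7/12): discriminant 385/144, real irrational roots -7/24 + (1/24)*sqrt(385) and -7/24 - (1/24)*sqrt(385); poles of order 1, moduli -7/24 + (1/24)*sqrt(385) and 7/24 + (1/24)*sqrt(385).
The radius of convergence is the smallest modulus among the singular points: -7/24 + (1/24)*sqrt(385).
The factor γ**2 + 7*γ/12 - 7/12 splits as (γ - a)(γ - a') with a = -7/24 - (1/24)*sqrt(385), a' = -7/24 + (1/24)*sqrt(385). At the order-1 pole a set g(γ) = (γ - a)*f(γ) = [6 - 9*γ/5] / (γ - a').
Simple pole: residue = g(a) at a = -7/24 - (1/24)*sqrt(385), which is -9/10 - (783/3850)*sqrt(385).
The factor γ**2 + 7*γ/12 - 7/12 splits as (γ - a)(γ - a') with a = -7/24 + (1/24)*sqrt(385), a' = -7/24 - (1/24)*sqrt(385). At the order-1 pole a set g(γ) = (γ - a)*f(γ) = [6 - 9*γ/5] / (γ - a').
Simple pole: residue = g(a) at a = -7/24 + (1/24)*sqrt(385), which is -9/10 + (783/3850)*sqrt(385).
List the singular points by increasing real part (a conjugate pair: the negative imaginary part first).

Radius of convergence at 0: -7/24 + (1/24)*sqrt(385).
At -7/24 - (1/24)*sqrt(385): a pole of order 1; residue -9/10 - (783/3850)*sqrt(385).
At -7/24 + (1/24)*sqrt(385): a pole of order 1; residue -9/10 + (783/3850)*sqrt(385).


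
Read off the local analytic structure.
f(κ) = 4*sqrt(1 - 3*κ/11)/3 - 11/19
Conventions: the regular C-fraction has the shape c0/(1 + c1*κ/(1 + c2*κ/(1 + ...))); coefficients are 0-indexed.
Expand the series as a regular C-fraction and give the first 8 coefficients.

Taylor coefficients (expand at 0): a_0 = 43/57, a_1 = -2/11, a_2 = -3/242, a_3 = -9/5324, a_4 = -135/468512, a_5 = -567/10307264, a_6 = -5103/453519616, a_7 = -2187/907039232.
c0 = a_0 = 43/57. Peel one level at a time: if S = 1 + c*κ/S' with S'(0) = 1, then c is the κ-coefficient of S and S' = c*κ/(S - 1).
S_1 = c0/f = 1 + (114/473)*κ + (33345/447458)*κ^2 + ...; c1 = 114/473.
S_2 = c1*κ/(S_1 - 1) = 1 + (-585/1892)*κ + (-9/1936)*κ^2 + ...; c2 = -585/1892.
S_3 = c2*κ/(S_2 - 1) = 1 + (-43/2860)*κ + (-14921/8179600)*κ^2 + ...; c3 = -43/2860.
S_4 = c3*κ/(S_3 - 1) = 1 + (-347/2860)*κ + (-9/1936)*κ^2 + ...; c4 = -347/2860.
S_5 = c4*κ/(S_4 - 1) = 1 + (-585/15268)*κ + (-875745/233111824)*κ^2 + ...; c5 = -585/15268.
S_6 = c5*κ/(S_5 - 1) = 1 + (-1497/15268)*κ + (-9/1936)*κ^2 + ...; c6 = -1497/15268.
S_7 = c6*κ/(S_6 - 1) = 1 + (-1041/21956)*κ + ...; c7 = -1041/21956.

The regular C-fraction coefficients are [43/57, 114/473, -585/1892, -43/2860, -347/2860, -585/15268, -1497/15268, -1041/21956].


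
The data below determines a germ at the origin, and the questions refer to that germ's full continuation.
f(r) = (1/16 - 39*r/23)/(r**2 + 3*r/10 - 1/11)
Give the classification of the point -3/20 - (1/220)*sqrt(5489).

The point is a pole of order 1.

The denominator factor r**2 + 3*r/10 - 1/11 vanishes at -3/20 - (1/220)*sqrt(5489) and appears to the power 1; the numerator there equals 583/1840 + (39/5060)*sqrt(5489), nonzero, and no other factor vanishes.
Hence a pole whose order is the multiplicity, 1.


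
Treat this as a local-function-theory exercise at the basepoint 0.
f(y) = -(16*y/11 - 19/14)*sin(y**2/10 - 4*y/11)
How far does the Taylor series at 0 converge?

The radius of convergence is infinite.

The factor -sin(y**2/10 - 4*y/11) is entire and contributes no finite singular point.
The polynomial part has no poles.
No finite singular points: the Taylor series at 0 converges everywhere.


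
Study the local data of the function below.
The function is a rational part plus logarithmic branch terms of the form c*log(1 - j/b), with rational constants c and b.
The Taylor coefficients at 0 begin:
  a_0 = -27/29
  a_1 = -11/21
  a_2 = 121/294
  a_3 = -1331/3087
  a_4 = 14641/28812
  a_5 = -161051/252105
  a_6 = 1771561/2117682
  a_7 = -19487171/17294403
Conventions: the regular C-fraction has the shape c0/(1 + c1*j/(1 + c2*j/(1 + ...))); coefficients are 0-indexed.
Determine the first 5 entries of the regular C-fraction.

Taylor coefficients (read off): a_0 = -27/29, a_1 = -11/21, a_2 = 121/294, a_3 = -1331/3087, a_4 = 14641/28812.
c0 = a_0 = -27/29. Peel one level at a time: if S = 1 + c*j/S' with S'(0) = 1, then c is the j-coefficient of S and S' = c*j/(S - 1).
S_1 = c0/f = 1 + (-319/567)*j + (487751/642978)*j^2 + ...; c1 = -319/567.
S_2 = c1*j/(S_1 - 1) = 1 + (1529/1134)*j + (-121/588)*j^2 + ...; c2 = 1529/1134.
S_3 = c2*j/(S_2 - 1) = 1 + (297/1946)*j + (-13068/135247)*j^2 + ...; c3 = 297/1946.
S_4 = c3*j/(S_3 - 1) = 1 + (88/139)*j + ...; c4 = 88/139.

The regular C-fraction coefficients are [-27/29, -319/567, 1529/1134, 297/1946, 88/139].


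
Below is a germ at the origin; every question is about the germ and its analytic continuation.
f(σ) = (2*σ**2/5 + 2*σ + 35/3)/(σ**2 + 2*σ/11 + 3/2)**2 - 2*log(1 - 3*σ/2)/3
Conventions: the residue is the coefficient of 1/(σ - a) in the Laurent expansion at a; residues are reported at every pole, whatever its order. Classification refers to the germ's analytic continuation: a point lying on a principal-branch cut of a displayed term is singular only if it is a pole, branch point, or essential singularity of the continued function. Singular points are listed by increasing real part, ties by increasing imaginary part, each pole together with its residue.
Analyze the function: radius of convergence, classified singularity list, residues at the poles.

Denominator factor (σ**2 + 2*σ/11 + 3/2)^2: discriminant -722/121, complex-conjugate roots (-1/11) + ((19/22)*sqrt(2))*i and (-1/11) - ((19/22)*sqrt(2))*i; poles of order 2, moduli (1/2)*sqrt(6) and (1/2)*sqrt(6).
Branch term (-2/3)*log(1 - σ/(2/3)): its argument vanishes at σ = 2/3, a logarithmic branch point, modulus 2/3.
The radius of convergence is the smallest modulus among the singular points: 2/3.
The branch term is analytic at (-1/11) - ((19/22)*sqrt(2))*i and contributes nothing to the residue; only the rational part matters.
The factor σ**2 + 2*σ/11 + 3/2 splits as (σ - a)(σ - a') with a = (-1/11) - ((19/22)*sqrt(2))*i, a' = (-1/11) + ((19/22)*sqrt(2))*i. At the order-2 pole a set g(σ) = (σ - a)^2*(rational part) = [2*σ**2/5 + 2*σ + 35/3] / (σ - a')^2.
Order-2 pole: residue = g'(a); g'((-1/11) - ((19/22)*sqrt(2))*i) = ((120637/102885)*sqrt(2))*i, so the residue is ((120637/102885)*sqrt(2))*i.
The branch term is analytic at (-1/11) + ((19/22)*sqrt(2))*i and contributes nothing to the residue; only the rational part matters.
The factor σ**2 + 2*σ/11 + 3/2 splits as (σ - a)(σ - a') with a = (-1/11) + ((19/22)*sqrt(2))*i, a' = (-1/11) - ((19/22)*sqrt(2))*i. At the order-2 pole a set g(σ) = (σ - a)^2*(rational part) = [2*σ**2/5 + 2*σ + 35/3] / (σ - a')^2.
Order-2 pole: residue = g'(a); g'((-1/11) + ((19/22)*sqrt(2))*i) = -((120637/102885)*sqrt(2))*i, so the residue is -((120637/102885)*sqrt(2))*i.
List the singular points by increasing real part (a conjugate pair: the negative imaginary part first).

Radius of convergence at 0: 2/3.
At (-1/11) - ((19/22)*sqrt(2))*i: a pole of order 2; residue ((120637/102885)*sqrt(2))*i.
At (-1/11) + ((19/22)*sqrt(2))*i: a pole of order 2; residue -((120637/102885)*sqrt(2))*i.
At 2/3: a logarithmic branch point.


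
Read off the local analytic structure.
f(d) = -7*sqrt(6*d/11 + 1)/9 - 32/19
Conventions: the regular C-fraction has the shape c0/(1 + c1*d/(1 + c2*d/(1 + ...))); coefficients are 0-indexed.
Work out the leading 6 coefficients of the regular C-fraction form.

The regular C-fraction coefficients are [-421/171, -399/4631, 2061/9262, 421/5038, 953/5038, 2061/20966].

Taylor coefficients (expand at 0): a_0 = -421/171, a_1 = -7/33, a_2 = 7/242, a_3 = -21/2662, a_4 = 315/117128, a_5 = -1323/1288408.
c0 = a_0 = -421/171. Peel one level at a time: if S = 1 + c*d/S' with S'(0) = 1, then c is the d-coefficient of S and S' = c*d/(S - 1).
S_1 = c0/f = 1 + (-399/4631)*d + (822339/42892322)*d^2 + ...; c1 = -399/4631.
S_2 = c1*d/(S_1 - 1) = 1 + (2061/9262)*d + (-9/484)*d^2 + ...; c2 = 2061/9262.
S_3 = c2*d/(S_2 - 1) = 1 + (421/5038)*d + (-401213/25381444)*d^2 + ...; c3 = 421/5038.
S_4 = c3*d/(S_3 - 1) = 1 + (953/5038)*d + (-9/484)*d^2 + ...; c4 = 953/5038.
S_5 = c4*d/(S_4 - 1) = 1 + (2061/20966)*d + ...; c5 = 2061/20966.


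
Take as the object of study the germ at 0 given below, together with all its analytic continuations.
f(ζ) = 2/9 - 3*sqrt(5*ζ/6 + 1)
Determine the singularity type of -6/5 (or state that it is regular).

The point is an algebraic (square-root) branch point.

The term (-3)*sqrt(1 - ζ/(-6/5)) has argument 1 - -6/5/(-6/5) = 0 at -6/5: a square-root (algebraic, two-sheeted) branch point; the remaining terms are analytic or single-valued there.


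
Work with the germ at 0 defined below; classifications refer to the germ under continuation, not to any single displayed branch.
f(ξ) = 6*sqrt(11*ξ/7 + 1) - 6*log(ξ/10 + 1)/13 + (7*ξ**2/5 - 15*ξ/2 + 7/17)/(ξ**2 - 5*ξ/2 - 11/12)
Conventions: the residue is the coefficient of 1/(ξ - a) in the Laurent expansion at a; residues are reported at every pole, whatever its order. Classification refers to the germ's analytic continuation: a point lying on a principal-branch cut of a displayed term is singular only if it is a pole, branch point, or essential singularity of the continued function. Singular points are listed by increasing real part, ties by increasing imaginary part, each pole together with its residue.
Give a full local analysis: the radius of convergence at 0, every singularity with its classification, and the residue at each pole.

Radius of convergence at 0: -5/4 + (1/12)*sqrt(357).
At -10: a logarithmic branch point.
At -7/11: an algebraic (square-root) branch point.
At 5/4 - (1/12)*sqrt(357): a pole of order 1; residue -2 + (3371/60690)*sqrt(357).
At 5/4 + (1/12)*sqrt(357): a pole of order 1; residue -2 - (3371/60690)*sqrt(357).

Denominator factor (ξ**2 - 5*ξ/2 - 11/12): discriminant 119/12, real irrational roots 5/4 + (1/12)*sqrt(357) and 5/4 - (1/12)*sqrt(357); poles of order 1, moduli 5/4 + (1/12)*sqrt(357) and -5/4 + (1/12)*sqrt(357).
Branch term (-6/13)*log(1 - ξ/(-10)): its argument vanishes at ξ = -10, a logarithmic branch point, modulus 10.
Branch term (6)*sqrt(1 - ξ/(-7/11)): its argument vanishes at ξ = -7/11, a square-root branch point, modulus 7/11.
The radius of convergence is the smallest modulus among the singular points: -5/4 + (1/12)*sqrt(357).
The branch terms are analytic at 5/4 - (1/12)*sqrt(357) and contribute nothing to the residue; only the rational part matters.
The factor ξ**2 - 5*ξ/2 - 11/12 splits as (ξ - a)(ξ - a') with a = 5/4 - (1/12)*sqrt(357), a' = 5/4 + (1/12)*sqrt(357). At the order-1 pole a set g(ξ) = (ξ - a)*(rational part) = [7*ξ**2/5 - 15*ξ/2 + 7/17] / (ξ - a').
Simple pole: residue = g(a) at a = 5/4 - (1/12)*sqrt(357), which is -2 + (3371/60690)*sqrt(357).
The branch terms are analytic at 5/4 + (1/12)*sqrt(357) and contribute nothing to the residue; only the rational part matters.
The factor ξ**2 - 5*ξ/2 - 11/12 splits as (ξ - a)(ξ - a') with a = 5/4 + (1/12)*sqrt(357), a' = 5/4 - (1/12)*sqrt(357). At the order-1 pole a set g(ξ) = (ξ - a)*(rational part) = [7*ξ**2/5 - 15*ξ/2 + 7/17] / (ξ - a').
Simple pole: residue = g(a) at a = 5/4 + (1/12)*sqrt(357), which is -2 - (3371/60690)*sqrt(357).
List the singular points by increasing real part (a conjugate pair: the negative imaginary part first).
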